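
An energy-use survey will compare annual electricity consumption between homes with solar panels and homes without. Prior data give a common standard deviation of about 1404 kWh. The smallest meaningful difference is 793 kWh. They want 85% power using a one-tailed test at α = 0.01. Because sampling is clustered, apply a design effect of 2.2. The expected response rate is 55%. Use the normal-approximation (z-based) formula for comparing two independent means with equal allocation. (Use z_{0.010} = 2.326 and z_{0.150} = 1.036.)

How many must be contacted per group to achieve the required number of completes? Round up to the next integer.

n = (z_α + z_β)² · (σ₁² + σ₂²) / δ²
  = (2.326 + 1.036)² · (2·1404² = 3942432) / 793²
  = 11.3030 · 3942432 / 628849
  = 70.86
Design effect: 2.2 × 70.86 = 155.90.
Adjust for 55% response: 155.90 / 0.55 = 283.45.
Round up → n = 284 per group.

n = 284 per group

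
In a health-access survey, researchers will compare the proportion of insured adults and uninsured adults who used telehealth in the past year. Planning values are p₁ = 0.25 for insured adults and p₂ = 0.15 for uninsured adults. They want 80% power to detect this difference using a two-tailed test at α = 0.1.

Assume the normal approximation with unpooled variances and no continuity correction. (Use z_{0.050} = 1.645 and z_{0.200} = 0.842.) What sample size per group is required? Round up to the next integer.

n = 195 per group

n = (z_{α/2} + z_β)² · [p₁(1−p₁) + p₂(1−p₂)] / (p₁ − p₂)²
  = (1.645 + 0.842)² · (0.25·0.75 + 0.15·0.85) / (0.10)²
  = (2.487)² · (0.1875 + 0.1275) / 0.0100
  = 6.1852 · 0.3150 / 0.0100
  = 194.83
Round up → n = 195 per group.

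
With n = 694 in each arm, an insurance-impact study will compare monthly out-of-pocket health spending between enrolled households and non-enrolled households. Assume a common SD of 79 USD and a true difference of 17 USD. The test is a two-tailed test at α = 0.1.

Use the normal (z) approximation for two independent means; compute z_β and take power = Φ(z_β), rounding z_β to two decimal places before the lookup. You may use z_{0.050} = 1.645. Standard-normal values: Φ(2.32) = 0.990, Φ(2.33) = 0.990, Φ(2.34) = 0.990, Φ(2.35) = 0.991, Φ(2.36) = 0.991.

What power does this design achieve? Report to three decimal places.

z_β = δ·√(n/(σ₁²+σ₂²)) − z_{α/2}
    = 17 · √(694/12482) − 1.645
    = 17 · 0.23580 − 1.645
    = 4.0085 − 1.645 = 2.3635 → 2.36
Power = Φ(2.36) = 0.991.

Power ≈ 0.991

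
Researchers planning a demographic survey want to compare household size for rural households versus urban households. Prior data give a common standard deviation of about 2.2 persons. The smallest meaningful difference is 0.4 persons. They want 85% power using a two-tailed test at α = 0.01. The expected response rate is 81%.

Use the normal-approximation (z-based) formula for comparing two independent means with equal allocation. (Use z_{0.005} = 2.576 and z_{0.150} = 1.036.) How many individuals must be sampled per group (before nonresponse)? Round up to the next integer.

n = 975 per group

n = (z_{α/2} + z_β)² · (σ₁² + σ₂²) / δ²
  = (2.576 + 1.036)² · (2·2.2² = 9.68) / 0.4²
  = 13.0465 · 9.68 / 0.16
  = 789.32
Adjust for 81% response: 789.32 / 0.81 = 974.46.
Round up → n = 975 per group.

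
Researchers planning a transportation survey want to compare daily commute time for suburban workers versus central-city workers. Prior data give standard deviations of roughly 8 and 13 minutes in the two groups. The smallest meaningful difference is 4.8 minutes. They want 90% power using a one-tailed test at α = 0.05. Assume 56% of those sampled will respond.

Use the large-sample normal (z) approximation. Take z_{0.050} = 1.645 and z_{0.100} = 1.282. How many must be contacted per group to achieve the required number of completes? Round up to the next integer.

n = 155 per group

n = (z_α + z_β)² · (σ₁² + σ₂²) / δ²
  = (1.645 + 1.282)² · (8² + 13² = 233) / 4.8²
  = 8.5673 · 233 / 23.04
  = 86.64
Adjust for 56% response: 86.64 / 0.56 = 154.71.
Round up → n = 155 per group.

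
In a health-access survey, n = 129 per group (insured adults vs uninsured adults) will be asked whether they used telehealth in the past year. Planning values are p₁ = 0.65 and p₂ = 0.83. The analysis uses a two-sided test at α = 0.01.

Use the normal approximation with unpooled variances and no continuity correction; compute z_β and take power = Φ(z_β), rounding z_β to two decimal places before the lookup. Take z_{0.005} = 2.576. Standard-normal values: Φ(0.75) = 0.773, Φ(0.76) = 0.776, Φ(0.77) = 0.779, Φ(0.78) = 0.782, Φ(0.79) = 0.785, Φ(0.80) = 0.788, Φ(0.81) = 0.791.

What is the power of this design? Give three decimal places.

Power ≈ 0.785

z_β = |p₁−p₂|·√(n/[p₁q₁+p₂q₂]) − z_{α/2}
    = 0.18 · √(129/0.3686) − 2.576
    = 0.18 · 18.7076 − 2.576
    = 3.3674 − 2.576 = 0.7914 → 0.79
Power = Φ(0.79) = 0.785.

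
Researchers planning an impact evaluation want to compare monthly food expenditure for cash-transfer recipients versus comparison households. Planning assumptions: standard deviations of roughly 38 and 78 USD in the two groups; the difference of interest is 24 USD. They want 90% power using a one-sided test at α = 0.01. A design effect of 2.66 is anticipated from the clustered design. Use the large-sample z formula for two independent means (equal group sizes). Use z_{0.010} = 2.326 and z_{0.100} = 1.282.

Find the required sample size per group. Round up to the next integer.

n = (z_α + z_β)² · (σ₁² + σ₂²) / δ²
  = (2.326 + 1.282)² · (38² + 78² = 7528) / 24²
  = 13.0177 · 7528 / 576
  = 170.13
Design effect: 2.66 × 170.13 = 452.56.
Round up → n = 453 per group.

n = 453 per group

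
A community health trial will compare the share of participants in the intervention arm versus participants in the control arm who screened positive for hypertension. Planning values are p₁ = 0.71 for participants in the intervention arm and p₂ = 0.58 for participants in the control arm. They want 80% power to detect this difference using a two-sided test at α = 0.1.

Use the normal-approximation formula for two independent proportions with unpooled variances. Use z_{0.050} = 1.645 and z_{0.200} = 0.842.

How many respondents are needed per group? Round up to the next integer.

n = (z_{α/2} + z_β)² · [p₁(1−p₁) + p₂(1−p₂)] / (p₁ − p₂)²
  = (1.645 + 0.842)² · (0.71·0.29 + 0.58·0.42) / (0.13)²
  = (2.487)² · (0.2059 + 0.2436) / 0.0169
  = 6.1852 · 0.4495 / 0.0169
  = 164.51
Round up → n = 165 per group.

n = 165 per group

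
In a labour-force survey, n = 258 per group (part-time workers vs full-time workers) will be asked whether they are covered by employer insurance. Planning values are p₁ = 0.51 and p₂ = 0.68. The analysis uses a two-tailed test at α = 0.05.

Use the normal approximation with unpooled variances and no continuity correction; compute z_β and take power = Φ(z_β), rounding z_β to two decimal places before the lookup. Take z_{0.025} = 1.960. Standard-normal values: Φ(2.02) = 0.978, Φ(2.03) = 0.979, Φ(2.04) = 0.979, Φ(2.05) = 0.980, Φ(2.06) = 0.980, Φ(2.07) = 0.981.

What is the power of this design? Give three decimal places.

Power ≈ 0.979

z_β = |p₁−p₂|·√(n/[p₁q₁+p₂q₂]) − z_{α/2}
    = 0.17 · √(258/0.4675) − 1.960
    = 0.17 · 23.4919 − 1.960
    = 3.9936 − 1.960 = 2.0336 → 2.03
Power = Φ(2.03) = 0.979.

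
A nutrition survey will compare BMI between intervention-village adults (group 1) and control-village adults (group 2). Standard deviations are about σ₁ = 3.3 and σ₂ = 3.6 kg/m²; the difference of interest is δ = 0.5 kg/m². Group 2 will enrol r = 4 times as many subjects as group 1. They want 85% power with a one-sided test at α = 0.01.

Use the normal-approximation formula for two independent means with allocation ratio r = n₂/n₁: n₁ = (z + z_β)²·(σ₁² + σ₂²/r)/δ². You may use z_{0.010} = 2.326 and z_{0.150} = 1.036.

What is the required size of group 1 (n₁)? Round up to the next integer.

n₁ = (z_α + z_β)² · (σ₁² + σ₂²/r) / δ²
   = (2.326 + 1.036)² · (3.3² + 3.6²/4) / 0.5²
   = 11.3030 · (10.89 + 3.24) / 0.25
   = 11.3030 · 14.13 / 0.25
   = 638.85
Round up → n₁ = 639; n₂ = r·n₁ = 4 × 639 = 2556.

n₁ = 639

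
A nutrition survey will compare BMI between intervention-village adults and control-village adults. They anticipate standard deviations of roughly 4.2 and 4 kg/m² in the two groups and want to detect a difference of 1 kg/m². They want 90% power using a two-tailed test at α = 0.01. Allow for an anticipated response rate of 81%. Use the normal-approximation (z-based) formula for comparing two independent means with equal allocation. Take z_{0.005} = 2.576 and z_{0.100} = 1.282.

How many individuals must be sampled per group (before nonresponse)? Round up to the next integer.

n = (z_{α/2} + z_β)² · (σ₁² + σ₂²) / δ²
  = (2.576 + 1.282)² · (4.2² + 4² = 33.64) / 1²
  = 14.8842 · 33.64 / 1
  = 500.70
Adjust for 81% response: 500.70 / 0.81 = 618.15.
Round up → n = 619 per group.

n = 619 per group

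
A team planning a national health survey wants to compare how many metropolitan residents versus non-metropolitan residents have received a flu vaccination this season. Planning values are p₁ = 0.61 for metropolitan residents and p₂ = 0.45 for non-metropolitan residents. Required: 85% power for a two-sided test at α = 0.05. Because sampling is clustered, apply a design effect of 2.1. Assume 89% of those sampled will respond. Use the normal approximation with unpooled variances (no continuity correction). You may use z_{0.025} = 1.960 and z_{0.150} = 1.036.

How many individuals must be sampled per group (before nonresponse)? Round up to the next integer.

n = (z_{α/2} + z_β)² · [p₁(1−p₁) + p₂(1−p₂)] / (p₁ − p₂)²
  = (1.960 + 1.036)² · (0.61·0.39 + 0.45·0.55) / (0.16)²
  = (2.996)² · (0.2379 + 0.2475) / 0.0256
  = 8.9760 · 0.4854 / 0.0256
  = 170.19
Design effect: 2.1 × 170.19 = 357.41.
Adjust for 89% response: 357.41 / 0.89 = 401.58.
Round up → n = 402 per group.

n = 402 per group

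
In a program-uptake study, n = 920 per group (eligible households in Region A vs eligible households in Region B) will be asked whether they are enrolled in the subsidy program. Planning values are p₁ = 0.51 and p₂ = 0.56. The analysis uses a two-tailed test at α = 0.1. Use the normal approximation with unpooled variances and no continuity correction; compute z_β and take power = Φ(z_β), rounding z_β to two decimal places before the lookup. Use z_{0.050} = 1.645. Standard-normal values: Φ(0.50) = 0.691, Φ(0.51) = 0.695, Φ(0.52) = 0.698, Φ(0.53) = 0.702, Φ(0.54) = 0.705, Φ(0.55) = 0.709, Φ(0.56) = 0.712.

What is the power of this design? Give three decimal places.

Power ≈ 0.695

z_β = |p₁−p₂|·√(n/[p₁q₁+p₂q₂]) − z_{α/2}
    = 0.05 · √(920/0.4963) − 1.645
    = 0.05 · 43.0548 − 1.645
    = 2.1527 − 1.645 = 0.5077 → 0.51
Power = Φ(0.51) = 0.695.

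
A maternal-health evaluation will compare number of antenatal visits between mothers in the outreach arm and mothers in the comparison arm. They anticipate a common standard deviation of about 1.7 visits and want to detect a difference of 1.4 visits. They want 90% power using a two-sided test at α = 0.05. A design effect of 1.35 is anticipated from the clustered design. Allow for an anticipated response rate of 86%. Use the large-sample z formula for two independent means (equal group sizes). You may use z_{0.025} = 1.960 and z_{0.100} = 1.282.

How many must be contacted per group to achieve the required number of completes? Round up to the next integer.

n = (z_{α/2} + z_β)² · (σ₁² + σ₂²) / δ²
  = (1.960 + 1.282)² · (2·1.7² = 5.78) / 1.4²
  = 10.5106 · 5.78 / 1.96
  = 31.00
Design effect: 1.35 × 31.00 = 41.84.
Adjust for 86% response: 41.84 / 0.86 = 48.66.
Round up → n = 49 per group.

n = 49 per group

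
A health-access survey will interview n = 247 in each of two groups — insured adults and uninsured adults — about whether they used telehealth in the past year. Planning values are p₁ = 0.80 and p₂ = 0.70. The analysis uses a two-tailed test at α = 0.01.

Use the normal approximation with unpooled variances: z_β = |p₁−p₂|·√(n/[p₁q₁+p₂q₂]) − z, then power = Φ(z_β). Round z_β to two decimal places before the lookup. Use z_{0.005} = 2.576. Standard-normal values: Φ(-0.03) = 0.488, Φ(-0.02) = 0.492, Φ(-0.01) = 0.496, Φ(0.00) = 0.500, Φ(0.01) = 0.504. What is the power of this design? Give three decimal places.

Power ≈ 0.504

z_β = |p₁−p₂|·√(n/[p₁q₁+p₂q₂]) − z_{α/2}
    = 0.10 · √(247/0.3700) − 2.576
    = 0.10 · 25.8373 − 2.576
    = 2.5837 − 2.576 = 0.0077 → 0.01
Power = Φ(0.01) = 0.504.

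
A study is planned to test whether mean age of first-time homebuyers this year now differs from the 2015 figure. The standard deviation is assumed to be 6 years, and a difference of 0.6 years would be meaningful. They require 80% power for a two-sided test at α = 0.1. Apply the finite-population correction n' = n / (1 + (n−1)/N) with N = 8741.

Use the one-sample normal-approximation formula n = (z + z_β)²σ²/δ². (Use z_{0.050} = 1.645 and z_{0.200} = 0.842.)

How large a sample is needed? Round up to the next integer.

n = 578

n = (z_{α/2} + z_β)² · σ² / δ²
  = (1.645 + 0.842)² · 6² / 0.6²
  = 6.1852 · 36 / 0.36
  = 618.52
Finite-population correction (N = 8741): 618.52 / (1 + (618.52 − 1)/8741) = 577.70.
Round up → n = 578.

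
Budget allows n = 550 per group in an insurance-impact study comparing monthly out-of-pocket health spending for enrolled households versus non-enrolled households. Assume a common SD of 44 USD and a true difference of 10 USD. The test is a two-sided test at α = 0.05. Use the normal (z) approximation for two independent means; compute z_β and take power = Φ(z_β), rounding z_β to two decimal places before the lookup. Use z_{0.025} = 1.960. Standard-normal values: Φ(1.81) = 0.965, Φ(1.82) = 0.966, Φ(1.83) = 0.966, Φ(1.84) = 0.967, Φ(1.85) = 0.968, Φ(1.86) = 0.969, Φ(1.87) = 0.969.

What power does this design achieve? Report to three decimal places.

Power ≈ 0.965

z_β = δ·√(n/(σ₁²+σ₂²)) − z_{α/2}
    = 10 · √(550/3872) − 1.960
    = 10 · 0.37689 − 1.960
    = 3.7689 − 1.960 = 1.8089 → 1.81
Power = Φ(1.81) = 0.965.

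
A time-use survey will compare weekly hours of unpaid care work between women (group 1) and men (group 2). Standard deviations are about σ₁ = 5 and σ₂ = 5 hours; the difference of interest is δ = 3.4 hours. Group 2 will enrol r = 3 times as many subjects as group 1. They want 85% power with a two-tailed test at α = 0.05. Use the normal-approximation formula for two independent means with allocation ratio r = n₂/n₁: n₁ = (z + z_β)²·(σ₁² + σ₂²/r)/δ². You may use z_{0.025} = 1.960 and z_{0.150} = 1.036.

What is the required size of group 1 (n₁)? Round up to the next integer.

n₁ = (z_{α/2} + z_β)² · (σ₁² + σ₂²/r) / δ²
   = (1.960 + 1.036)² · (5² + 5²/3) / 3.4²
   = 8.9760 · (25 + 8.3333) / 11.56
   = 8.9760 · 33.3333 / 11.56
   = 25.88
Round up → n₁ = 26; n₂ = r·n₁ = 3 × 26 = 78.

n₁ = 26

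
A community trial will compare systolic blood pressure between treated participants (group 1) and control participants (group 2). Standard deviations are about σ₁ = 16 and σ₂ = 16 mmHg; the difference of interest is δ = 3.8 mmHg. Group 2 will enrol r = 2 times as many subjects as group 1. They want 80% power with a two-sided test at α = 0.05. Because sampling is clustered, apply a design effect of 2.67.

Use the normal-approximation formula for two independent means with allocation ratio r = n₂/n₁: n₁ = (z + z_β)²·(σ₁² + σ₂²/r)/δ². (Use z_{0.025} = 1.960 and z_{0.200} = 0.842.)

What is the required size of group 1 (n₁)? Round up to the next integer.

n₁ = (z_{α/2} + z_β)² · (σ₁² + σ₂²/r) / δ²
   = (1.960 + 0.842)² · (16² + 16²/2) / 3.8²
   = 7.8512 · (256 + 128) / 14.44
   = 7.8512 · 384 / 14.44
   = 208.79
Design effect: 2.67 × 208.79 = 557.46.
Round up → n₁ = 558; n₂ = r·n₁ = 2 × 558 = 1116.

n₁ = 558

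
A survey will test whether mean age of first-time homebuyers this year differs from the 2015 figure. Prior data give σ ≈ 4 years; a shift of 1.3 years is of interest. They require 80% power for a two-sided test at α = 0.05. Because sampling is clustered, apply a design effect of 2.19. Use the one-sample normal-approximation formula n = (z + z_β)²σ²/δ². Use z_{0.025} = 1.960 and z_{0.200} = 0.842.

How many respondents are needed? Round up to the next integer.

n = (z_{α/2} + z_β)² · σ² / δ²
  = (1.960 + 0.842)² · 4² / 1.3²
  = 7.8512 · 16 / 1.69
  = 74.33
Design effect: 2.19 × 74.33 = 162.78.
Round up → n = 163.

n = 163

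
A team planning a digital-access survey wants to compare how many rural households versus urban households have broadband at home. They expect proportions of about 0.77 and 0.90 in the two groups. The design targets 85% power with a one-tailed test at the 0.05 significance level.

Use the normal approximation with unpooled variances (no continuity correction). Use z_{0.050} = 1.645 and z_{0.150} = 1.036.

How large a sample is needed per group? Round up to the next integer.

n = (z_α + z_β)² · [p₁(1−p₁) + p₂(1−p₂)] / (p₁ − p₂)²
  = (1.645 + 1.036)² · (0.77·0.23 + 0.90·0.10) / (-0.13)²
  = (2.681)² · (0.1771 + 0.0900) / 0.0169
  = 7.1878 · 0.2671 / 0.0169
  = 113.60
Round up → n = 114 per group.

n = 114 per group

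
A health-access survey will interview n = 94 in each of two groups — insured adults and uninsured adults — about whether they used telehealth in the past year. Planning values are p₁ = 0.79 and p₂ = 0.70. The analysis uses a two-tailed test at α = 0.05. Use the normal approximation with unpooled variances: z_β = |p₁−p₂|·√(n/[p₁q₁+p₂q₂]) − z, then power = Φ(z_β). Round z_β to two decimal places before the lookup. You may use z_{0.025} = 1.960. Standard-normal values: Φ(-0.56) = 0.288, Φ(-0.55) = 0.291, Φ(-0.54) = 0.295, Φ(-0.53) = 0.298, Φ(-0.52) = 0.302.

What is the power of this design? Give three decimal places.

z_β = |p₁−p₂|·√(n/[p₁q₁+p₂q₂]) − z_{α/2}
    = 0.09 · √(94/0.3759) − 1.960
    = 0.09 · 15.8135 − 1.960
    = 1.4232 − 1.960 = -0.5368 → -0.54
Power = Φ(-0.54) = 0.295.

Power ≈ 0.295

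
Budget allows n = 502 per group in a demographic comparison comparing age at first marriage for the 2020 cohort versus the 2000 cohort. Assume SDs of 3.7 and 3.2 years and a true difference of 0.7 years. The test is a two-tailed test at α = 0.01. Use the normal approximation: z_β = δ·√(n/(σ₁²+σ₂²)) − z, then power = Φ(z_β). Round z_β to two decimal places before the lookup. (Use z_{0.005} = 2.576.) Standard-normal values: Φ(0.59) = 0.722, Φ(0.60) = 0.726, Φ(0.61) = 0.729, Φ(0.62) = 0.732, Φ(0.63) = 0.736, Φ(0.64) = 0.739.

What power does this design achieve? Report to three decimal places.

Power ≈ 0.736

z_β = δ·√(n/(σ₁²+σ₂²)) − z_{α/2}
    = 0.7 · √(502/23.93) − 2.576
    = 0.7 · 4.58016 − 2.576
    = 3.2061 − 2.576 = 0.6301 → 0.63
Power = Φ(0.63) = 0.736.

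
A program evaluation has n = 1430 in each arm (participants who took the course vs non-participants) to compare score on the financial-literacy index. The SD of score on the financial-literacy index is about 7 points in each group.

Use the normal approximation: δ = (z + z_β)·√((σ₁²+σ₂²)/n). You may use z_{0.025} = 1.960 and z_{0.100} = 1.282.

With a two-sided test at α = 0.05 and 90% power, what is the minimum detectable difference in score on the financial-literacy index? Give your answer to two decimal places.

Minimum detectable difference ≈ 0.85 points

δ = (z_{α/2} + z_β) · √((σ₁²+σ₂²)/n)
  = (1.960 + 1.282) · √(98/1430)
  = 3.242 · √0.06853
  = 3.242 · 0.2618
  = 0.8487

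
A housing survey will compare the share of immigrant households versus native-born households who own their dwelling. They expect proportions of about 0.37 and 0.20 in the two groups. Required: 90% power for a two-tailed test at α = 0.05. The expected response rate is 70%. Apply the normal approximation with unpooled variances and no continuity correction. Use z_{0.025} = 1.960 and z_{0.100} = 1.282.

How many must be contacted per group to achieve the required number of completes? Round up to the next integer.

n = (z_{α/2} + z_β)² · [p₁(1−p₁) + p₂(1−p₂)] / (p₁ − p₂)²
  = (1.960 + 1.282)² · (0.37·0.63 + 0.20·0.80) / (0.17)²
  = (3.242)² · (0.2331 + 0.1600) / 0.0289
  = 10.5106 · 0.3931 / 0.0289
  = 142.97
Adjust for 70% response: 142.97 / 0.70 = 204.24.
Round up → n = 205 per group.

n = 205 per group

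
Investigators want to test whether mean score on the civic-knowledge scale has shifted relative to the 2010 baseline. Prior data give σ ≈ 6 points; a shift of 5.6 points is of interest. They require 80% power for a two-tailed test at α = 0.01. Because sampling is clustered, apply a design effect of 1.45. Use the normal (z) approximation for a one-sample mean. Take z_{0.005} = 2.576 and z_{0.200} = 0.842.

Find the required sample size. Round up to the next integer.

n = (z_{α/2} + z_β)² · σ² / δ²
  = (2.576 + 0.842)² · 6² / 5.6²
  = 11.6827 · 36 / 31.36
  = 13.41
Design effect: 1.45 × 13.41 = 19.45.
Round up → n = 20.

n = 20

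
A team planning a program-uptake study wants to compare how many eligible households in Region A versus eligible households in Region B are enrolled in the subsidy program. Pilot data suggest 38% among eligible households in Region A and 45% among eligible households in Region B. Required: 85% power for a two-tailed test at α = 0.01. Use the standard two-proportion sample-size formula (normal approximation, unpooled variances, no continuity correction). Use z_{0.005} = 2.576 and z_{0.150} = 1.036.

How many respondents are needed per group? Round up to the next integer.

n = (z_{α/2} + z_β)² · [p₁(1−p₁) + p₂(1−p₂)] / (p₁ − p₂)²
  = (2.576 + 1.036)² · (0.38·0.62 + 0.45·0.55) / (-0.07)²
  = (3.612)² · (0.2356 + 0.2475) / 0.0049
  = 13.0465 · 0.4831 / 0.0049
  = 1286.28
Round up → n = 1287 per group.

n = 1287 per group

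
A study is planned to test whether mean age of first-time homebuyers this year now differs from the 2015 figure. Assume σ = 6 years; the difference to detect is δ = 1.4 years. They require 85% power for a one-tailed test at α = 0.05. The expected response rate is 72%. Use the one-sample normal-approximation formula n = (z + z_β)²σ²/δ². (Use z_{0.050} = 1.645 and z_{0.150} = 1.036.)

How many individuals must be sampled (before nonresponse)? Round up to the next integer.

n = (z_α + z_β)² · σ² / δ²
  = (1.645 + 1.036)² · 6² / 1.4²
  = 7.1878 · 36 / 1.96
  = 132.02
Adjust for 72% response: 132.02 / 0.72 = 183.36.
Round up → n = 184.

n = 184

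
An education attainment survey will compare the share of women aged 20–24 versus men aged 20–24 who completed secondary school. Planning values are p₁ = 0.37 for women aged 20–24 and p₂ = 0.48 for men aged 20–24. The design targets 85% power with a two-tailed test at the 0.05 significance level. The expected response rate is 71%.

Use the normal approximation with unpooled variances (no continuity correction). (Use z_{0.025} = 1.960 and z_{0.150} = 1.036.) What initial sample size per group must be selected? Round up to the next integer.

n = 505 per group

n = (z_{α/2} + z_β)² · [p₁(1−p₁) + p₂(1−p₂)] / (p₁ − p₂)²
  = (1.960 + 1.036)² · (0.37·0.63 + 0.48·0.52) / (-0.11)²
  = (2.996)² · (0.2331 + 0.2496) / 0.0121
  = 8.9760 · 0.4827 / 0.0121
  = 358.08
Adjust for 71% response: 358.08 / 0.71 = 504.33.
Round up → n = 505 per group.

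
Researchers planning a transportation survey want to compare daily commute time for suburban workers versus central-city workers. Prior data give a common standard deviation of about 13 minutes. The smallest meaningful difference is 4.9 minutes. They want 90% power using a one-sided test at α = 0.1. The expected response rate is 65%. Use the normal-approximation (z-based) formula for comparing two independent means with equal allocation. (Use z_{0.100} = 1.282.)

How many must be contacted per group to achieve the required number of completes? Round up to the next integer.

n = 143 per group

n = (z_α + z_β)² · (σ₁² + σ₂²) / δ²
  = (1.282 + 1.282)² · (2·13² = 338) / 4.9²
  = 6.5741 · 338 / 24.01
  = 92.55
Adjust for 65% response: 92.55 / 0.65 = 142.38.
Round up → n = 143 per group.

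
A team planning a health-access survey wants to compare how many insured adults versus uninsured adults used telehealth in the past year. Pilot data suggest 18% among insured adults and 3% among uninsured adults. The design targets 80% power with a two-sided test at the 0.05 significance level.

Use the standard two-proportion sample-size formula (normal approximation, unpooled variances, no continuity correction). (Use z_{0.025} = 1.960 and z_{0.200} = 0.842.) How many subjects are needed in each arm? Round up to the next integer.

n = 62 per group

n = (z_{α/2} + z_β)² · [p₁(1−p₁) + p₂(1−p₂)] / (p₁ − p₂)²
  = (1.960 + 0.842)² · (0.18·0.82 + 0.03·0.97) / (0.15)²
  = (2.802)² · (0.1476 + 0.0291) / 0.0225
  = 7.8512 · 0.1767 / 0.0225
  = 61.66
Round up → n = 62 per group.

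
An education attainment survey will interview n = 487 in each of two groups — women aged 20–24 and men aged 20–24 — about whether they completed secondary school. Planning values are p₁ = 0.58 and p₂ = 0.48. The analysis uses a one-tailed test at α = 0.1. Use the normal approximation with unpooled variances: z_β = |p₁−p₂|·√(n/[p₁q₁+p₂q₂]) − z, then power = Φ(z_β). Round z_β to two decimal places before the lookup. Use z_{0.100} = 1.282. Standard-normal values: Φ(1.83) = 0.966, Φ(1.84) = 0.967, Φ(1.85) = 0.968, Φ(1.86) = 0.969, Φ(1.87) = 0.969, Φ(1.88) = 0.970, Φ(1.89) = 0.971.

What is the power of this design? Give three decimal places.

Power ≈ 0.969

z_β = |p₁−p₂|·√(n/[p₁q₁+p₂q₂]) − z_α
    = 0.10 · √(487/0.4932) − 1.282
    = 0.10 · 31.4234 − 1.282
    = 3.1423 − 1.282 = 1.8603 → 1.86
Power = Φ(1.86) = 0.969.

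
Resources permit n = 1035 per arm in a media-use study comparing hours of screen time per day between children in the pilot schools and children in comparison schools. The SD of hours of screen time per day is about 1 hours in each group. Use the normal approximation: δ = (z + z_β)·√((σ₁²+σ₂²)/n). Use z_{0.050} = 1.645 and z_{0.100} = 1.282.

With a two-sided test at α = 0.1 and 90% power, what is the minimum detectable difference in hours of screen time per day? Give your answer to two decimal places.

δ = (z_{α/2} + z_β) · √((σ₁²+σ₂²)/n)
  = (1.645 + 1.282) · √(2/1035)
  = 2.927 · √0.00193
  = 2.927 · 0.0440
  = 0.1287

Minimum detectable difference ≈ 0.13 hours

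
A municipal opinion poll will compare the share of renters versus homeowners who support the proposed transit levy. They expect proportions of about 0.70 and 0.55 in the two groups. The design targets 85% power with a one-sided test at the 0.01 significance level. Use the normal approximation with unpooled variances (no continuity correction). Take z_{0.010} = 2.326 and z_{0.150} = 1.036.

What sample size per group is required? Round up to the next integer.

n = (z_α + z_β)² · [p₁(1−p₁) + p₂(1−p₂)] / (p₁ − p₂)²
  = (2.326 + 1.036)² · (0.70·0.30 + 0.55·0.45) / (0.15)²
  = (3.362)² · (0.2100 + 0.2475) / 0.0225
  = 11.3030 · 0.4575 / 0.0225
  = 229.83
Round up → n = 230 per group.

n = 230 per group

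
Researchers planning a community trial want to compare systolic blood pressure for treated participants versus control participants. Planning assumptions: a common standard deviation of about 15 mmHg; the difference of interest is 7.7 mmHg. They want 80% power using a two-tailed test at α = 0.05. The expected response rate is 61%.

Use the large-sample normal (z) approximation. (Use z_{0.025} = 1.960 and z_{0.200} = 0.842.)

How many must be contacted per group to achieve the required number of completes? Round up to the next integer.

n = (z_{α/2} + z_β)² · (σ₁² + σ₂²) / δ²
  = (1.960 + 0.842)² · (2·15² = 450) / 7.7²
  = 7.8512 · 450 / 59.29
  = 59.59
Adjust for 61% response: 59.59 / 0.61 = 97.69.
Round up → n = 98 per group.

n = 98 per group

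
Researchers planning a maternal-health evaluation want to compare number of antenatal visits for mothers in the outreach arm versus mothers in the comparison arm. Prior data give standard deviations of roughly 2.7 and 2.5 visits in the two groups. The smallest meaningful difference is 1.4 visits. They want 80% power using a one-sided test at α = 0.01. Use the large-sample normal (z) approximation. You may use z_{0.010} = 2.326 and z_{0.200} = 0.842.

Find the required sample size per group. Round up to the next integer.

n = (z_α + z_β)² · (σ₁² + σ₂²) / δ²
  = (2.326 + 0.842)² · (2.7² + 2.5² = 13.54) / 1.4²
  = 10.0362 · 13.54 / 1.96
  = 69.33
Round up → n = 70 per group.

n = 70 per group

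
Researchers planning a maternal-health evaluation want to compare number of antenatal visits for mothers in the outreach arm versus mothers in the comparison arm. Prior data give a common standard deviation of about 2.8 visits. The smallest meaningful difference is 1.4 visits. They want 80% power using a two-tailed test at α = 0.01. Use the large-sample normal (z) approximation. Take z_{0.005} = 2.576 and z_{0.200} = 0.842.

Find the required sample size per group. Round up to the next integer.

n = (z_{α/2} + z_β)² · (σ₁² + σ₂²) / δ²
  = (2.576 + 0.842)² · (2·2.8² = 15.68) / 1.4²
  = 11.6827 · 15.68 / 1.96
  = 93.46
Round up → n = 94 per group.

n = 94 per group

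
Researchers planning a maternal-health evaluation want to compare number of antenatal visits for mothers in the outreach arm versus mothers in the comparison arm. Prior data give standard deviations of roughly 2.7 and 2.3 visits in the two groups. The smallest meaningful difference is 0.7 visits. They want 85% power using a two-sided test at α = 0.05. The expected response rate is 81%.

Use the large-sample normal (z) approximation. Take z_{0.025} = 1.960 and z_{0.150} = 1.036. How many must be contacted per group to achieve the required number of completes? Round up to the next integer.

n = 285 per group

n = (z_{α/2} + z_β)² · (σ₁² + σ₂²) / δ²
  = (1.960 + 1.036)² · (2.7² + 2.3² = 12.58) / 0.7²
  = 8.9760 · 12.58 / 0.49
  = 230.45
Adjust for 81% response: 230.45 / 0.81 = 284.50.
Round up → n = 285 per group.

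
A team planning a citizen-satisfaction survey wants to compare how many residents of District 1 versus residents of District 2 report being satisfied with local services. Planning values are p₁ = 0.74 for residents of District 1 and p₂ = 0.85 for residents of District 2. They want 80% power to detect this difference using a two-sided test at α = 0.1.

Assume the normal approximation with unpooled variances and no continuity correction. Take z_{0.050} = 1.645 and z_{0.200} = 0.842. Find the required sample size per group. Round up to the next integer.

n = (z_{α/2} + z_β)² · [p₁(1−p₁) + p₂(1−p₂)] / (p₁ − p₂)²
  = (1.645 + 0.842)² · (0.74·0.26 + 0.85·0.15) / (-0.11)²
  = (2.487)² · (0.1924 + 0.1275) / 0.0121
  = 6.1852 · 0.3199 / 0.0121
  = 163.52
Round up → n = 164 per group.

n = 164 per group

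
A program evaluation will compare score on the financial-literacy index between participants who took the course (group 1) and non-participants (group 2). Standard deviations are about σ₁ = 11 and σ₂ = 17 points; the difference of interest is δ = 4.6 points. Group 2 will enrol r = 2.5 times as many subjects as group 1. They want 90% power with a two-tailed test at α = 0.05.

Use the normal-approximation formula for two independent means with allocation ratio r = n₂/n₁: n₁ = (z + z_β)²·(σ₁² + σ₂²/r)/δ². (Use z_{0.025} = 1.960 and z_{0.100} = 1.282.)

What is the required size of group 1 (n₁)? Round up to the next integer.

n₁ = 118

n₁ = (z_{α/2} + z_β)² · (σ₁² + σ₂²/r) / δ²
   = (1.960 + 1.282)² · (11² + 17²/2.5) / 4.6²
   = 10.5106 · (121 + 115.6) / 21.16
   = 10.5106 · 236.6 / 21.16
   = 117.52
Round up → n₁ = 118; n₂ = r·n₁ = 2.5 × 118 = 295.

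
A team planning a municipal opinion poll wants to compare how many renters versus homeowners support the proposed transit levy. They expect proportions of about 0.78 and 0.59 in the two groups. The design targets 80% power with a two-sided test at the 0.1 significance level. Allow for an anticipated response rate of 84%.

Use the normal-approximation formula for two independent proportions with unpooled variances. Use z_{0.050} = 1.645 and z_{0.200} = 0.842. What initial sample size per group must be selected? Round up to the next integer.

n = (z_{α/2} + z_β)² · [p₁(1−p₁) + p₂(1−p₂)] / (p₁ − p₂)²
  = (1.645 + 0.842)² · (0.78·0.22 + 0.59·0.41) / (0.19)²
  = (2.487)² · (0.1716 + 0.2419) / 0.0361
  = 6.1852 · 0.4135 / 0.0361
  = 70.85
Adjust for 84% response: 70.85 / 0.84 = 84.34.
Round up → n = 85 per group.

n = 85 per group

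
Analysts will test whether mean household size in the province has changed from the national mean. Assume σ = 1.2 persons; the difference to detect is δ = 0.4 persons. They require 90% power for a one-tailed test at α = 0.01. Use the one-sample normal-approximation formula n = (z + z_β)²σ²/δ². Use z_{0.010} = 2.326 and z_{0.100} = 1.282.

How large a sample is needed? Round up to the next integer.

n = (z_α + z_β)² · σ² / δ²
  = (2.326 + 1.282)² · 1.2² / 0.4²
  = 13.0177 · 1.44 / 0.16
  = 117.16
Round up → n = 118.

n = 118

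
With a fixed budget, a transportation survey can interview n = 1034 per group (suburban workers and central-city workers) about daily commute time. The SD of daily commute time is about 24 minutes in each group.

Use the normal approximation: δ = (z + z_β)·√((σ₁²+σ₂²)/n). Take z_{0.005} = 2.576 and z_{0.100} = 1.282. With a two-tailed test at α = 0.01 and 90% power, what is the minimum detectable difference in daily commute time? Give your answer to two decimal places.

δ = (z_{α/2} + z_β) · √((σ₁²+σ₂²)/n)
  = (2.576 + 1.282) · √(1152/1034)
  = 3.858 · √1.1141
  = 3.858 · 1.0555
  = 4.0722

Minimum detectable difference ≈ 4.07 minutes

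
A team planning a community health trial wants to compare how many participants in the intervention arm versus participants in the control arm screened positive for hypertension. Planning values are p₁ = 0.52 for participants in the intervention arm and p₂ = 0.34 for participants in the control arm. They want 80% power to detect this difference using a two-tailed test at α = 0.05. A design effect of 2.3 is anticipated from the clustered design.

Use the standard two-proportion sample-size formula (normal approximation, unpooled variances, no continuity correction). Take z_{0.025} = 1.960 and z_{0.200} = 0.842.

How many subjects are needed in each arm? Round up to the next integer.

n = (z_{α/2} + z_β)² · [p₁(1−p₁) + p₂(1−p₂)] / (p₁ − p₂)²
  = (1.960 + 0.842)² · (0.52·0.48 + 0.34·0.66) / (0.18)²
  = (2.802)² · (0.2496 + 0.2244) / 0.0324
  = 7.8512 · 0.4740 / 0.0324
  = 114.86
Design effect: 2.3 × 114.86 = 264.18.
Round up → n = 265 per group.

n = 265 per group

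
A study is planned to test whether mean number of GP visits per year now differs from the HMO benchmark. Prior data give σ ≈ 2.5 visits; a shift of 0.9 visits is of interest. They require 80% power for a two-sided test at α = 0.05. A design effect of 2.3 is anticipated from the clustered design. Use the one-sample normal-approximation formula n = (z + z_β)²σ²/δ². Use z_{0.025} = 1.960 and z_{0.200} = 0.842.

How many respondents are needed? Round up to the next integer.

n = (z_{α/2} + z_β)² · σ² / δ²
  = (1.960 + 0.842)² · 2.5² / 0.9²
  = 7.8512 · 6.25 / 0.81
  = 60.58
Design effect: 2.3 × 60.58 = 139.33.
Round up → n = 140.

n = 140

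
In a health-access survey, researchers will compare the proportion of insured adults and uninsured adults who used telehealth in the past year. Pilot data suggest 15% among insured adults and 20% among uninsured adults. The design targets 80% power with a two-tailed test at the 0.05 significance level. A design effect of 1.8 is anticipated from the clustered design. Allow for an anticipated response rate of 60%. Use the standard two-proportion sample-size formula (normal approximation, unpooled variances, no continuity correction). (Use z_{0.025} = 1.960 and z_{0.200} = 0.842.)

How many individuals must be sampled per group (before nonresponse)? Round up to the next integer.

n = (z_{α/2} + z_β)² · [p₁(1−p₁) + p₂(1−p₂)] / (p₁ − p₂)²
  = (1.960 + 0.842)² · (0.15·0.85 + 0.20·0.80) / (-0.05)²
  = (2.802)² · (0.1275 + 0.1600) / 0.0025
  = 7.8512 · 0.2875 / 0.0025
  = 902.89
Design effect: 1.8 × 902.89 = 1625.20.
Adjust for 60% response: 1625.20 / 0.60 = 2708.67.
Round up → n = 2709 per group.

n = 2709 per group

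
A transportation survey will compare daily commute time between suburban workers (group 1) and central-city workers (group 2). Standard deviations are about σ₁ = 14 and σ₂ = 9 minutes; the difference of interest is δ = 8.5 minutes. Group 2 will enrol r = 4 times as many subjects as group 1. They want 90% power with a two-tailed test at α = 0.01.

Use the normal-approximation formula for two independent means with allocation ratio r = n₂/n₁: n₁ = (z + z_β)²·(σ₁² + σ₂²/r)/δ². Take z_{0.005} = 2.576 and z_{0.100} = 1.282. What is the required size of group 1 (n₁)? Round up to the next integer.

n₁ = (z_{α/2} + z_β)² · (σ₁² + σ₂²/r) / δ²
   = (2.576 + 1.282)² · (14² + 9²/4) / 8.5²
   = 14.8842 · (196 + 20.25) / 72.25
   = 14.8842 · 216.25 / 72.25
   = 44.55
Round up → n₁ = 45; n₂ = r·n₁ = 4 × 45 = 180.

n₁ = 45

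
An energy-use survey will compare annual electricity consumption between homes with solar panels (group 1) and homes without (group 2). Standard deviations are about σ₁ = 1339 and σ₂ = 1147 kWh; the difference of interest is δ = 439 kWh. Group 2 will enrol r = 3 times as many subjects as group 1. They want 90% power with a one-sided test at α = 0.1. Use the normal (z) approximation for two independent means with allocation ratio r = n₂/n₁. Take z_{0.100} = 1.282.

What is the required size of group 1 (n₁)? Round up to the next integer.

n₁ = (z_α + z_β)² · (σ₁² + σ₂²/r) / δ²
   = (1.282 + 1.282)² · (1339² + 1147²/3) / 439²
   = 6.5741 · (1792921 + 438536.3) / 192721
   = 6.5741 · 2231457.3 / 192721
   = 76.12
Round up → n₁ = 77; n₂ = r·n₁ = 3 × 77 = 231.

n₁ = 77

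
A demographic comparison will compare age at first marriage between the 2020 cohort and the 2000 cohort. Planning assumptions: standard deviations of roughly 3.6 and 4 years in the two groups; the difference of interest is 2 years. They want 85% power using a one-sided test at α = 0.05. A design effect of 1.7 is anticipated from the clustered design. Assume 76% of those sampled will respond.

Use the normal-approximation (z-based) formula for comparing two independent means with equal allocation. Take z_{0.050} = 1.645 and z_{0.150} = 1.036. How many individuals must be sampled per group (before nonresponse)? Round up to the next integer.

n = (z_α + z_β)² · (σ₁² + σ₂²) / δ²
  = (1.645 + 1.036)² · (3.6² + 4² = 28.96) / 2²
  = 7.1878 · 28.96 / 4
  = 52.04
Design effect: 1.7 × 52.04 = 88.47.
Adjust for 76% response: 88.47 / 0.76 = 116.40.
Round up → n = 117 per group.

n = 117 per group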